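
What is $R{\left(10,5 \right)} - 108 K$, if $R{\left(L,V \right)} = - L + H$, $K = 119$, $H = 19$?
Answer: $-12843$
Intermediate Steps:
$R{\left(L,V \right)} = 19 - L$ ($R{\left(L,V \right)} = - L + 19 = 19 - L$)
$R{\left(10,5 \right)} - 108 K = \left(19 - 10\right) - 12852 = 9 - 12852 = -12843$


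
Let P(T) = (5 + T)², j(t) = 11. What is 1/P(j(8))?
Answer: 1/256 ≈ 0.0039063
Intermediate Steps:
1/P(j(8)) = 1/((5 + 11)²) = 1/(16²) = 1/256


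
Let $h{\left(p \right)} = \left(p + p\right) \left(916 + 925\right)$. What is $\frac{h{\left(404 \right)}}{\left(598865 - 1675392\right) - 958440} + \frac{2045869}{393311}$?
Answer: $\frac{3578214776115}{800374905737} \approx 4.4707$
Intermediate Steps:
$h{\left(p \right)} = 3682 p$ ($h{\left(p \right)} = 2 p 1841 = 3682 p$)
$\frac{h{\left(404 \right)}}{\left(598865 - 1675392\right) - 958440} + \frac{2045869}{393311} = \frac{3682 \cdot 404}{\left(598865 - 1675392\right) - 958440} + \frac{2045869}{393311} = \frac{1487528}{-1076527 - 958440} + 2045869 \cdot \frac{1}{393311} = \frac{1487528}{-2034967} + \frac{2045869}{393311} = 1487528 \left(- \frac{1}{2034967}\right) + \frac{2045869}{393311} = - \frac{1487528}{2034967} + \frac{2045869}{393311} = \frac{3578214776115}{800374905737}$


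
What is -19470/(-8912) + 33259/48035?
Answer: 615822829/214043960 ≈ 2.8771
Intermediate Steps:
-19470/(-8912) + 33259/48035 = -19470*(-1/8912) + 33259*(1/48035) = 9735/4456 + 33259/48035 = 615822829/214043960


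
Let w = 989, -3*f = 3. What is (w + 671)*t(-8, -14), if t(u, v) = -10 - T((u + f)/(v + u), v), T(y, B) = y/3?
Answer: -185090/11 ≈ -16826.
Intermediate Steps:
f = -1 (f = -1/3*3 = -1)
T(y, B) = y/3 (T(y, B) = y*(1/3) = y/3)
t(u, v) = -10 - (-1 + u)/(3*(u + v)) (t(u, v) = -10 - (u - 1)/(v + u)/3 = -10 - (-1 + u)/(u + v)/3 = -10 - (-1 + u)/(3*(u + v)))
(w + 671)*t(-8, -14) = (989 + 671)*((1 - 31*(-8) - 30*(-14))/(3*(-8 - 14))) = 1660*((1/3)*(1 + 248 + 420)/(-22)) = 1660*((1/3)*(-1/22)*669) = 1660*(-223/22) = -185090/11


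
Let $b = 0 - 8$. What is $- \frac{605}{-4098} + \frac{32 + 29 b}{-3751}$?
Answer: $\frac{3088955}{15371598} \approx 0.20095$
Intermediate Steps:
$b = -8$ ($b = 0 - 8 = -8$)
$- \frac{605}{-4098} + \frac{32 + 29 b}{-3751} = - \frac{605}{-4098} + \frac{32 + 29 \left(-8\right)}{-3751} = \left(-605\right) \left(- \frac{1}{4098}\right) + \left(32 - 232\right) \left(- \frac{1}{3751}\right) = \frac{605}{4098} - - \frac{200}{3751} = \frac{605}{4098} + \frac{200}{3751} = \frac{3088955}{15371598}$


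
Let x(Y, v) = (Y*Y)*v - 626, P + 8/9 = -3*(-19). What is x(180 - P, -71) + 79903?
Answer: -81847538/81 ≈ -1.0105e+6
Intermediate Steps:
P = 505/9 (P = -8/9 - 3*(-19) = -8/9 + 57 = 505/9 ≈ 56.111)
x(Y, v) = -626 + v*Y**2 (x(Y, v) = Y**2*v - 626 = v*Y**2 - 626 = -626 + v*Y**2)
x(180 - P, -71) + 79903 = (-626 - 71*(180 - 1*505/9)**2) + 79903 = (-626 - 71*(180 - 505/9)**2) + 79903 = (-626 - 71*(1115/9)**2) + 79903 = (-626 - 71*1243225/81) + 79903 = (-626 - 88268975/81) + 79903 = -88319681/81 + 79903 = -81847538/81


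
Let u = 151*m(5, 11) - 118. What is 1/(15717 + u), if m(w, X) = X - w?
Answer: 1/16505 ≈ 6.0588e-5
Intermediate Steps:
u = 788 (u = 151*(11 - 1*5) - 118 = 151*(11 - 5) - 118 = 151*6 - 118 = 906 - 118 = 788)
1/(15717 + u) = 1/(15717 + 788) = 1/16505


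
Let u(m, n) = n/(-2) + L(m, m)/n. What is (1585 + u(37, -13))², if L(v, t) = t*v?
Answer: 1493126881/676 ≈ 2.2088e+6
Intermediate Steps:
u(m, n) = -n/2 + m²/n (u(m, n) = n/(-2) + (m*m)/n = n*(-½) + m²/n = -n/2 + m²/n)
(1585 + u(37, -13))² = (1585 + (-½*(-13) + 37²/(-13)))² = (1585 + (13/2 + 1369*(-1/13)))² = (1585 + (13/2 - 1369/13))² = (1585 - 2569/26)² = (38641/26)² = 1493126881/676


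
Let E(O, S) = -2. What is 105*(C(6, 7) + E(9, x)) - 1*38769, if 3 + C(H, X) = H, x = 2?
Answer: -38664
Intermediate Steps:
C(H, X) = -3 + H
105*(C(6, 7) + E(9, x)) - 1*38769 = 105*((-3 + 6) - 2) - 1*38769 = 105*(3 - 2) - 38769 = 105*1 - 38769 = 105 - 38769 = -38664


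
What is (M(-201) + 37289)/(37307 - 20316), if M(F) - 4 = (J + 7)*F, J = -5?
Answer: 36891/16991 ≈ 2.1712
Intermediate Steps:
M(F) = 4 + 2*F (M(F) = 4 + (-5 + 7)*F = 4 + 2*F)
(M(-201) + 37289)/(37307 - 20316) = ((4 + 2*(-201)) + 37289)/(37307 - 20316) = ((4 - 402) + 37289)/16991 = (-398 + 37289)*(1/16991) = 36891*(1/16991) = 36891/16991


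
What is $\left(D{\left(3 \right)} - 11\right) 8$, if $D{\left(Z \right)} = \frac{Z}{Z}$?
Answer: $-80$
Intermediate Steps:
$D{\left(Z \right)} = 1$
$\left(D{\left(3 \right)} - 11\right) 8 = \left(1 - 11\right) 8 = \left(-10\right) 8 = -80$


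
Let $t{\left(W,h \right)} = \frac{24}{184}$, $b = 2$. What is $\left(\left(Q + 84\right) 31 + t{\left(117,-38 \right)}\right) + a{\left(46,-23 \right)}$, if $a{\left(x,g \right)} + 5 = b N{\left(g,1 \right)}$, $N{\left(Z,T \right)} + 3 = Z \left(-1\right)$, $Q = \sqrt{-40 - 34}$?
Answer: $\frac{60700}{23} + 31 i \sqrt{74} \approx 2639.1 + 266.67 i$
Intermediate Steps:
$Q = i \sqrt{74}$ ($Q = \sqrt{-74} = i \sqrt{74} \approx 8.6023 i$)
$N{\left(Z,T \right)} = -3 - Z$ ($N{\left(Z,T \right)} = -3 + Z \left(-1\right) = -3 - Z$)
$a{\left(x,g \right)} = -11 - 2 g$ ($a{\left(x,g \right)} = -5 + 2 \left(-3 - g\right) = -5 - \left(6 + 2 g\right) = -11 - 2 g$)
$t{\left(W,h \right)} = \frac{3}{23}$ ($t{\left(W,h \right)} = 24 \cdot \frac{1}{184} = \frac{3}{23}$)
$\left(\left(Q + 84\right) 31 + t{\left(117,-38 \right)}\right) + a{\left(46,-23 \right)} = \left(\left(i \sqrt{74} + 84\right) 31 + \frac{3}{23}\right) - -35 = \left(\left(84 + i \sqrt{74}\right) 31 + \frac{3}{23}\right) + \left(-11 + 46\right) = \left(\left(2604 + 31 i \sqrt{74}\right) + \frac{3}{23}\right) + 35 = \left(\frac{59895}{23} + 31 i \sqrt{74}\right) + 35 = \frac{60700}{23} + 31 i \sqrt{74}$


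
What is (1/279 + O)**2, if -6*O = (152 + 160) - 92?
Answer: 104632441/77841 ≈ 1344.2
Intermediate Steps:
O = -110/3 (O = -((152 + 160) - 92)/6 = -(312 - 92)/6 = -1/6*220 = -110/3 ≈ -36.667)
(1/279 + O)**2 = (1/279 - 110/3)**2 = (-10229/279)**2 = 104632441/77841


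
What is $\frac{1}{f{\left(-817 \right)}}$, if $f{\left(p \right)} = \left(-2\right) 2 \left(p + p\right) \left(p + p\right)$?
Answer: $- \frac{1}{10679824} \approx -9.3635 \cdot 10^{-8}$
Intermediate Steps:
$f{\left(p \right)} = - 16 p^{2}$ ($f{\left(p \right)} = - 4 \cdot 2 p 2 p = - 4 \cdot 4 p^{2} = - 16 p^{2}$)
$\frac{1}{f{\left(-817 \right)}} = \frac{1}{\left(-16\right) \left(-817\right)^{2}} = \frac{1}{\left(-16\right) 667489} = \frac{1}{-10679824} = - \frac{1}{10679824}$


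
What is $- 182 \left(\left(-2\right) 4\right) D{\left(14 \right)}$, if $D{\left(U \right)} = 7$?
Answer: $10192$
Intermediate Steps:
$- 182 \left(\left(-2\right) 4\right) D{\left(14 \right)} = - 182 \left(\left(-2\right) 4\right) 7 = \left(-182\right) \left(-8\right) 7 = 1456 \cdot 7 = 10192$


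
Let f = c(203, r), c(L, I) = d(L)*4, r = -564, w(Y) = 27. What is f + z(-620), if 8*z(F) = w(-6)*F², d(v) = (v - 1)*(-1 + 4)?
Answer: 1299774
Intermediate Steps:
d(v) = -3 + 3*v (d(v) = (-1 + v)*3 = -3 + 3*v)
c(L, I) = -12 + 12*L (c(L, I) = (-3 + 3*L)*4 = -12 + 12*L)
z(F) = 27*F²/8 (z(F) = (27*F²)/8 = 27*F²/8)
f = 2424 (f = -12 + 12*203 = -12 + 2436 = 2424)
f + z(-620) = 2424 + (27/8)*(-620)² = 2424 + (27/8)*384400 = 2424 + 1297350 = 1299774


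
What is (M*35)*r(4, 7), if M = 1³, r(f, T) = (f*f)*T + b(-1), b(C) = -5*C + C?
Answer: 4060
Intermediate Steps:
b(C) = -4*C
r(f, T) = 4 + T*f² (r(f, T) = (f*f)*T - 4*(-1) = f²*T + 4 = T*f² + 4 = 4 + T*f²)
M = 1
(M*35)*r(4, 7) = (1*35)*(4 + 7*4²) = 35*(4 + 7*16) = 35*(4 + 112) = 35*116 = 4060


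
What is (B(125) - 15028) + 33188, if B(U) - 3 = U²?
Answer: 33788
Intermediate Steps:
B(U) = 3 + U²
(B(125) - 15028) + 33188 = ((3 + 125²) - 15028) + 33188 = ((3 + 15625) - 15028) + 33188 = (15628 - 15028) + 33188 = 600 + 33188 = 33788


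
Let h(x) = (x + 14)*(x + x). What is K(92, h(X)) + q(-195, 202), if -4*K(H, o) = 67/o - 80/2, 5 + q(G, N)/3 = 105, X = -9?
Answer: 111667/360 ≈ 310.19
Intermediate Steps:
q(G, N) = 300 (q(G, N) = -15 + 3*105 = -15 + 315 = 300)
h(x) = 2*x*(14 + x) (h(x) = (14 + x)*(2*x) = 2*x*(14 + x))
K(H, o) = 10 - 67/(4*o) (K(H, o) = -(67/o - 80/2)/4 = -(67/o - 80*½)/4 = -(67/o - 40)/4 = -(-40 + 67/o)/4 = 10 - 67/(4*o))
K(92, h(X)) + q(-195, 202) = (10 - 67*(-1/(18*(14 - 9)))/4) + 300 = (10 - 67/(4*(2*(-9)*5))) + 300 = (10 - 67/4/(-90)) + 300 = (10 - 67/4*(-1/90)) + 300 = (10 + 67/360) + 300 = 3667/360 + 300 = 111667/360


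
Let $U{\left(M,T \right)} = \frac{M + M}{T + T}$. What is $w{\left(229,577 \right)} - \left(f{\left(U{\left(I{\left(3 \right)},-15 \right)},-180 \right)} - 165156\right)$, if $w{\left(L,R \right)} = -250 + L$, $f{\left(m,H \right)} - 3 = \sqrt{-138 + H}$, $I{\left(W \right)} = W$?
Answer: $165132 - i \sqrt{318} \approx 1.6513 \cdot 10^{5} - 17.833 i$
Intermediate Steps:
$U{\left(M,T \right)} = \frac{M}{T}$ ($U{\left(M,T \right)} = \frac{2 M}{2 T} = 2 M \frac{1}{2 T} = \frac{M}{T}$)
$f{\left(m,H \right)} = 3 + \sqrt{-138 + H}$
$w{\left(229,577 \right)} - \left(f{\left(U{\left(I{\left(3 \right)},-15 \right)},-180 \right)} - 165156\right) = \left(-250 + 229\right) - \left(\left(3 + \sqrt{-138 - 180}\right) - 165156\right) = -21 - \left(\left(3 + \sqrt{-318}\right) - 165156\right) = -21 - \left(\left(3 + i \sqrt{318}\right) - 165156\right) = -21 - \left(-165153 + i \sqrt{318}\right) = -21 + \left(165153 - i \sqrt{318}\right) = 165132 - i \sqrt{318}$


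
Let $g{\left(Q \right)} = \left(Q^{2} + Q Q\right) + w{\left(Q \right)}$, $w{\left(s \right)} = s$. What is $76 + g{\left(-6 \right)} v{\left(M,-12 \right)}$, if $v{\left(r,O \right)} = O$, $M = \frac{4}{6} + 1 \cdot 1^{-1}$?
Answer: $-716$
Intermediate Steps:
$M = \frac{5}{3}$ ($M = 4 \cdot \frac{1}{6} + 1 \cdot 1 = \frac{2}{3} + 1 = \frac{5}{3} \approx 1.6667$)
$g{\left(Q \right)} = Q + 2 Q^{2}$ ($g{\left(Q \right)} = \left(Q^{2} + Q Q\right) + Q = \left(Q^{2} + Q^{2}\right) + Q = 2 Q^{2} + Q = Q + 2 Q^{2}$)
$76 + g{\left(-6 \right)} v{\left(M,-12 \right)} = 76 + - 6 \left(1 + 2 \left(-6\right)\right) \left(-12\right) = 76 + - 6 \left(1 - 12\right) \left(-12\right) = 76 + \left(-6\right) \left(-11\right) \left(-12\right) = 76 + 66 \left(-12\right) = 76 - 792 = -716$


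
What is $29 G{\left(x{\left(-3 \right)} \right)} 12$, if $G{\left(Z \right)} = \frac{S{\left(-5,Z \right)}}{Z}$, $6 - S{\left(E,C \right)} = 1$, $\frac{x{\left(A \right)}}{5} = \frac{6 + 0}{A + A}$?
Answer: $-348$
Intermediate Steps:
$x{\left(A \right)} = \frac{15}{A}$ ($x{\left(A \right)} = 5 \frac{6 + 0}{A + A} = 5 \frac{6}{2 A} = 5 \cdot 6 \frac{1}{2 A} = 5 \frac{3}{A} = \frac{15}{A}$)
$S{\left(E,C \right)} = 5$ ($S{\left(E,C \right)} = 6 - 1 = 5$)
$G{\left(Z \right)} = \frac{5}{Z}$
$29 G{\left(x{\left(-3 \right)} \right)} 12 = 29 \frac{5}{15 \frac{1}{-3}} \cdot 12 = 29 \frac{5}{15 \left(- \frac{1}{3}\right)} 12 = 29 \frac{5}{-5} \cdot 12 = 29 \cdot 5 \left(- \frac{1}{5}\right) 12 = 29 \left(-1\right) 12 = \left(-29\right) 12 = -348$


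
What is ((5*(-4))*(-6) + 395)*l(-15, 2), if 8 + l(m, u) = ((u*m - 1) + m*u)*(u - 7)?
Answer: 152955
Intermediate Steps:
l(m, u) = -8 + (-1 + 2*m*u)*(-7 + u) (l(m, u) = -8 + ((u*m - 1) + m*u)*(u - 7) = -8 + ((m*u - 1) + m*u)*(-7 + u) = -8 + ((-1 + m*u) + m*u)*(-7 + u) = -8 + (-1 + 2*m*u)*(-7 + u))
((5*(-4))*(-6) + 395)*l(-15, 2) = ((5*(-4))*(-6) + 395)*(-1 - 1*2 - 14*(-15)*2 + 2*(-15)*2²) = (-20*(-6) + 395)*(-1 - 2 + 420 + 2*(-15)*4) = (120 + 395)*(-1 - 2 + 420 - 120) = 515*297 = 152955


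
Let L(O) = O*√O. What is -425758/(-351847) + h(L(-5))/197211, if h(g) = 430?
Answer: 84115455148/69388098717 ≈ 1.2122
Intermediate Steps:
L(O) = O^(3/2)
-425758/(-351847) + h(L(-5))/197211 = -425758/(-351847) + 430/197211 = -425758*(-1/351847) + 430*(1/197211) = 425758/351847 + 430/197211 = 84115455148/69388098717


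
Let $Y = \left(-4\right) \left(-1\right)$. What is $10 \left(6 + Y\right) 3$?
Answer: $300$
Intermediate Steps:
$Y = 4$
$10 \left(6 + Y\right) 3 = 10 \left(6 + 4\right) 3 = 10 \cdot 10 \cdot 3 = 10 \cdot 30 = 300$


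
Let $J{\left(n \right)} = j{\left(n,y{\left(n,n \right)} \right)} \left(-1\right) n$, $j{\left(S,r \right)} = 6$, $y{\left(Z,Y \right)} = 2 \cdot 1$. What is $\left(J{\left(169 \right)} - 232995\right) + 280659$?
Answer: $46650$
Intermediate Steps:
$y{\left(Z,Y \right)} = 2$
$J{\left(n \right)} = - 6 n$ ($J{\left(n \right)} = 6 \left(-1\right) n = - 6 n$)
$\left(J{\left(169 \right)} - 232995\right) + 280659 = \left(\left(-6\right) 169 - 232995\right) + 280659 = \left(-1014 - 232995\right) + 280659 = -234009 + 280659 = 46650$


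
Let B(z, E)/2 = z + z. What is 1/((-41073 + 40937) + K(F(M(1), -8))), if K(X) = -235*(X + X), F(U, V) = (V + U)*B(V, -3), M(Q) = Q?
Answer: -1/105416 ≈ -9.4862e-6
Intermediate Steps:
B(z, E) = 4*z (B(z, E) = 2*(z + z) = 2*(2*z) = 4*z)
F(U, V) = 4*V*(U + V) (F(U, V) = (V + U)*(4*V) = (U + V)*(4*V) = 4*V*(U + V))
K(X) = -470*X
1/((-41073 + 40937) + K(F(M(1), -8))) = 1/((-41073 + 40937) - 1880*(-8)*(1 - 8)) = 1/(-136 - 1880*(-8)*(-7)) = 1/(-136 - 470*224) = 1/(-136 - 105280) = 1/(-105416) = -1/105416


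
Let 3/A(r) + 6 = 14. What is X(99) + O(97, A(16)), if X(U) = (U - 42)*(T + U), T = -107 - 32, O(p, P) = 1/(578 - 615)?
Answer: -84361/37 ≈ -2280.0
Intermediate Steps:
A(r) = 3/8 (A(r) = 3/(-6 + 14) = 3/8)
O(p, P) = -1/37 (O(p, P) = 1/(-37) = -1/37)
T = -139
X(U) = (-139 + U)*(-42 + U) (X(U) = (U - 42)*(-139 + U) = (-42 + U)*(-139 + U) = (-139 + U)*(-42 + U))
X(99) + O(97, A(16)) = (5838 + 99² - 181*99) - 1/37 = (5838 + 9801 - 17919) - 1/37 = -2280 - 1/37 = -84361/37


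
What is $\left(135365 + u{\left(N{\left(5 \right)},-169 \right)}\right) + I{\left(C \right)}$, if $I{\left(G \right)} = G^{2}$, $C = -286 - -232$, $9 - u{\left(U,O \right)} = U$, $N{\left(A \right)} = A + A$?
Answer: $138280$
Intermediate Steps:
$N{\left(A \right)} = 2 A$
$u{\left(U,O \right)} = 9 - U$
$C = -54$ ($C = -286 + 232 = -54$)
$\left(135365 + u{\left(N{\left(5 \right)},-169 \right)}\right) + I{\left(C \right)} = \left(135365 + \left(9 - 2 \cdot 5\right)\right) + \left(-54\right)^{2} = \left(135365 + \left(9 - 10\right)\right) + 2916 = \left(135365 - 1\right) + 2916 = 135364 + 2916 = 138280$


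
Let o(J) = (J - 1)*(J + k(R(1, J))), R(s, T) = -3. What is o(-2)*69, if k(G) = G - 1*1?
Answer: 1242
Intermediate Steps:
k(G) = -1 + G (k(G) = G - 1 = -1 + G)
o(J) = (-1 + J)*(-4 + J) (o(J) = (J - 1)*(J + (-1 - 3)) = (-1 + J)*(J - 4) = (-1 + J)*(-4 + J))
o(-2)*69 = (4 + (-2)² - 5*(-2))*69 = (4 + 4 + 10)*69 = 18*69 = 1242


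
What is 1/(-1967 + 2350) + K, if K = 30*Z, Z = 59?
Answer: 677911/383 ≈ 1770.0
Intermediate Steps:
K = 1770 (K = 30*59 = 1770)
1/(-1967 + 2350) + K = 1/(-1967 + 2350) + 1770 = 1/383 + 1770 = 677911/383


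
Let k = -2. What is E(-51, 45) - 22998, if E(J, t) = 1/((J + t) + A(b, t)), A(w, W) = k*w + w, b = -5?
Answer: -22999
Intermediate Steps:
A(w, W) = -w (A(w, W) = -2*w + w = -w)
E(J, t) = 1/(5 + J + t) (E(J, t) = 1/((J + t) - 1*(-5)) = 1/((J + t) + 5) = 1/(5 + J + t))
E(-51, 45) - 22998 = 1/(5 - 51 + 45) - 22998 = 1/(-1) - 22998 = -1 - 22998 = -22999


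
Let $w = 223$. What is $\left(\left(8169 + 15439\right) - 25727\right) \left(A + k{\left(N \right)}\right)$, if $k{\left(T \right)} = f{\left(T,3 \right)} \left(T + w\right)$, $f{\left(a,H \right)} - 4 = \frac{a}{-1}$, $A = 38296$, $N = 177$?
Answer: $65485576$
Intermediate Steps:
$f{\left(a,H \right)} = 4 - a$ ($f{\left(a,H \right)} = 4 + \frac{a}{-1} = 4 + a \left(-1\right) = 4 - a$)
$k{\left(T \right)} = \left(4 - T\right) \left(223 + T\right)$ ($k{\left(T \right)} = \left(4 - T\right) \left(T + 223\right) = \left(4 - T\right) \left(223 + T\right)$)
$\left(\left(8169 + 15439\right) - 25727\right) \left(A + k{\left(N \right)}\right) = \left(\left(8169 + 15439\right) - 25727\right) \left(38296 - \left(-4 + 177\right) \left(223 + 177\right)\right) = \left(23608 - 25727\right) \left(38296 - 173 \cdot 400\right) = - 2119 \left(38296 - 69200\right) = \left(-2119\right) \left(-30904\right) = 65485576$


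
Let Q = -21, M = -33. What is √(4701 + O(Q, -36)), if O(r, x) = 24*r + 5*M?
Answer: 24*√7 ≈ 63.498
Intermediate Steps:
O(r, x) = -165 + 24*r (O(r, x) = 24*r + 5*(-33) = 24*r - 165 = -165 + 24*r)
√(4701 + O(Q, -36)) = √(4701 + (-165 + 24*(-21))) = √(4701 + (-165 - 504)) = √(4701 - 669) = √4032 = 24*√7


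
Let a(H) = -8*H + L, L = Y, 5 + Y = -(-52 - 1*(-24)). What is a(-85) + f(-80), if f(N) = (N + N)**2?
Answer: 26303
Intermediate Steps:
Y = 23 (Y = -5 - (-52 - 1*(-24)) = -5 - (-52 + 24) = -5 - 1*(-28) = -5 + 28 = 23)
L = 23
f(N) = 4*N**2 (f(N) = (2*N)**2 = 4*N**2)
a(H) = 23 - 8*H (a(H) = -8*H + 23 = 23 - 8*H)
a(-85) + f(-80) = (23 - 8*(-85)) + 4*(-80)**2 = (23 + 680) + 4*6400 = 703 + 25600 = 26303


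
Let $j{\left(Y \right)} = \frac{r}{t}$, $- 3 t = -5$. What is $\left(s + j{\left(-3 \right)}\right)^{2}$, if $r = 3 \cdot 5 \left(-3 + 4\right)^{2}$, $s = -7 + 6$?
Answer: $64$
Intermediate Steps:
$t = \frac{5}{3}$ ($t = \left(- \frac{1}{3}\right) \left(-5\right) = \frac{5}{3} \approx 1.6667$)
$s = -1$
$r = 15$ ($r = 15 \cdot 1^{2} = 15 \cdot 1 = 15$)
$j{\left(Y \right)} = 9$ ($j{\left(Y \right)} = \frac{15}{\frac{5}{3}} = 15 \cdot \frac{3}{5} = 9$)
$\left(s + j{\left(-3 \right)}\right)^{2} = \left(-1 + 9\right)^{2} = 8^{2} = 64$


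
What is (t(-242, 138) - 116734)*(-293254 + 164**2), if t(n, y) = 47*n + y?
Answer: 34085833260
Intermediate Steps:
t(n, y) = y + 47*n
(t(-242, 138) - 116734)*(-293254 + 164**2) = ((138 + 47*(-242)) - 116734)*(-293254 + 164**2) = ((138 - 11374) - 116734)*(-293254 + 26896) = (-11236 - 116734)*(-266358) = -127970*(-266358) = 34085833260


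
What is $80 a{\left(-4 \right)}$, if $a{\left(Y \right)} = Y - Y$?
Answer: $0$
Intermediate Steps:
$a{\left(Y \right)} = 0$
$80 a{\left(-4 \right)} = 80 \cdot 0 = 0$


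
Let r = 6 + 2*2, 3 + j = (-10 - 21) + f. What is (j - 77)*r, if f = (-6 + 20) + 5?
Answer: -920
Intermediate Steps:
f = 19 (f = 14 + 5 = 19)
j = -15 (j = -3 + ((-10 - 21) + 19) = -3 + (-31 + 19) = -3 - 12 = -15)
r = 10 (r = 6 + 4 = 10)
(j - 77)*r = (-15 - 77)*10 = -92*10 = -920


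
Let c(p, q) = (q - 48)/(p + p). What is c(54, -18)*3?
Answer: -11/6 ≈ -1.8333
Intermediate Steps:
c(p, q) = (-48 + q)/(2*p) (c(p, q) = (-48 + q)/((2*p)) = (-48 + q)*(1/(2*p)) = (-48 + q)/(2*p))
c(54, -18)*3 = ((½)*(-48 - 18)/54)*3 = ((½)*(1/54)*(-66))*3 = -11/18*3 = -11/6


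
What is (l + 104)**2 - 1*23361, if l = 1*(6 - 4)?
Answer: -12125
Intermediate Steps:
l = 2 (l = 1*2 = 2)
(l + 104)**2 - 1*23361 = (2 + 104)**2 - 1*23361 = 106**2 - 23361 = 11236 - 23361 = -12125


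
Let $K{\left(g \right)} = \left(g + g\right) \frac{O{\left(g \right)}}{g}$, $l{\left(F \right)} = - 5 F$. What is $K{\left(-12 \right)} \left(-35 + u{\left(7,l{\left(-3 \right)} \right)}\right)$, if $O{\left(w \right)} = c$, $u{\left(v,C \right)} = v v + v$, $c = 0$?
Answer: $0$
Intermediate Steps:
$u{\left(v,C \right)} = v + v^{2}$ ($u{\left(v,C \right)} = v^{2} + v = v + v^{2}$)
$O{\left(w \right)} = 0$
$K{\left(g \right)} = 0$ ($K{\left(g \right)} = \left(g + g\right) \frac{0}{g} = 2 g 0 = 0$)
$K{\left(-12 \right)} \left(-35 + u{\left(7,l{\left(-3 \right)} \right)}\right) = 0 \left(-35 + 7 \left(1 + 7\right)\right) = 0 \left(-35 + 7 \cdot 8\right) = 0 \left(-35 + 56\right) = 0 \cdot 21 = 0$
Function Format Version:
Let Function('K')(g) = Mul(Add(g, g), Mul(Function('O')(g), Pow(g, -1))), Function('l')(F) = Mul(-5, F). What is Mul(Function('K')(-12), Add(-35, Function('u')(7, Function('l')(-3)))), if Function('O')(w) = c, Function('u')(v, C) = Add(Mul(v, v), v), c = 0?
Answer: 0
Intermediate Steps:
Function('u')(v, C) = Add(v, Pow(v, 2)) (Function('u')(v, C) = Add(Pow(v, 2), v) = Add(v, Pow(v, 2)))
Function('O')(w) = 0
Function('K')(g) = 0 (Function('K')(g) = Mul(Add(g, g), Mul(0, Pow(g, -1))) = Mul(Mul(2, g), 0) = 0)
Mul(Function('K')(-12), Add(-35, Function('u')(7, Function('l')(-3)))) = Mul(0, Add(-35, Mul(7, Add(1, 7)))) = Mul(0, Add(-35, Mul(7, 8))) = Mul(0, Add(-35, 56)) = Mul(0, 21) = 0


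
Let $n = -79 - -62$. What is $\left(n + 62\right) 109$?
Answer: $4905$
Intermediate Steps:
$n = -17$ ($n = -79 + 62 = -17$)
$\left(n + 62\right) 109 = \left(-17 + 62\right) 109 = 45 \cdot 109 = 4905$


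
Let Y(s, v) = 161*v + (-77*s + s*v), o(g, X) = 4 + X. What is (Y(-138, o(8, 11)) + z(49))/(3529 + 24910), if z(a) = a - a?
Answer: 10971/28439 ≈ 0.38577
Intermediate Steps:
z(a) = 0
Y(s, v) = -77*s + 161*v + s*v
(Y(-138, o(8, 11)) + z(49))/(3529 + 24910) = ((-77*(-138) + 161*(4 + 11) - 138*(4 + 11)) + 0)/(3529 + 24910) = ((10626 + 161*15 - 138*15) + 0)/28439 = ((10626 + 2415 - 2070) + 0)*(1/28439) = (10971 + 0)*(1/28439) = 10971*(1/28439) = 10971/28439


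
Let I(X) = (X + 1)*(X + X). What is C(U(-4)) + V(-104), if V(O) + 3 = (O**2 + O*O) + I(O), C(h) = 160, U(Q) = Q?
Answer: 43213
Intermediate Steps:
I(X) = 2*X*(1 + X) (I(X) = (1 + X)*(2*X) = 2*X*(1 + X))
V(O) = -3 + 2*O**2 + 2*O*(1 + O) (V(O) = -3 + ((O**2 + O*O) + 2*O*(1 + O)) = -3 + ((O**2 + O**2) + 2*O*(1 + O)) = -3 + (2*O**2 + 2*O*(1 + O)) = -3 + 2*O**2 + 2*O*(1 + O))
C(U(-4)) + V(-104) = 160 + (-3 + 2*(-104) + 4*(-104)**2) = 160 + (-3 - 208 + 4*10816) = 160 + (-3 - 208 + 43264) = 160 + 43053 = 43213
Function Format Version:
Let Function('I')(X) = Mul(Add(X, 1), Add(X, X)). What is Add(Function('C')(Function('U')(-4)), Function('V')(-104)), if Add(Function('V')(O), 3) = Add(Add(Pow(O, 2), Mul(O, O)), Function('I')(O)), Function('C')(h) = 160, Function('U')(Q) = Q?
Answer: 43213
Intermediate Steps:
Function('I')(X) = Mul(2, X, Add(1, X)) (Function('I')(X) = Mul(Add(1, X), Mul(2, X)) = Mul(2, X, Add(1, X)))
Function('V')(O) = Add(-3, Mul(2, Pow(O, 2)), Mul(2, O, Add(1, O))) (Function('V')(O) = Add(-3, Add(Add(Pow(O, 2), Mul(O, O)), Mul(2, O, Add(1, O)))) = Add(-3, Add(Add(Pow(O, 2), Pow(O, 2)), Mul(2, O, Add(1, O)))) = Add(-3, Add(Mul(2, Pow(O, 2)), Mul(2, O, Add(1, O)))) = Add(-3, Mul(2, Pow(O, 2)), Mul(2, O, Add(1, O))))
Add(Function('C')(Function('U')(-4)), Function('V')(-104)) = Add(160, Add(-3, Mul(2, -104), Mul(4, Pow(-104, 2)))) = Add(160, Add(-3, -208, Mul(4, 10816))) = Add(160, Add(-3, -208, 43264)) = Add(160, 43053) = 43213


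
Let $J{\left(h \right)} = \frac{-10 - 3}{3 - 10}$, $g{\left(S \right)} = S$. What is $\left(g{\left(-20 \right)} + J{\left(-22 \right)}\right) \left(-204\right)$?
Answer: $\frac{25908}{7} \approx 3701.1$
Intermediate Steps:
$J{\left(h \right)} = \frac{13}{7}$ ($J{\left(h \right)} = - \frac{13}{-7} = \left(-13\right) \left(- \frac{1}{7}\right) = \frac{13}{7}$)
$\left(g{\left(-20 \right)} + J{\left(-22 \right)}\right) \left(-204\right) = \left(-20 + \frac{13}{7}\right) \left(-204\right) = \left(- \frac{127}{7}\right) \left(-204\right) = \frac{25908}{7}$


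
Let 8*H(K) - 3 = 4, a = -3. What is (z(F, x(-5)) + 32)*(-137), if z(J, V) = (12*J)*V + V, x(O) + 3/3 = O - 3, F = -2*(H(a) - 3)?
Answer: 59732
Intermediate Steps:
H(K) = 7/8 (H(K) = 3/8 + (1/8)*4 = 3/8 + 1/2 = 7/8)
F = 17/4 (F = -2*(7/8 - 3) = -2*(-17/8) = 17/4 ≈ 4.2500)
x(O) = -4 + O (x(O) = -1 + (O - 3) = -1 + (-3 + O) = -4 + O)
z(J, V) = V + 12*J*V (z(J, V) = 12*J*V + V = V + 12*J*V)
(z(F, x(-5)) + 32)*(-137) = ((-4 - 5)*(1 + 12*(17/4)) + 32)*(-137) = (-9*(1 + 51) + 32)*(-137) = (-9*52 + 32)*(-137) = (-468 + 32)*(-137) = -436*(-137) = 59732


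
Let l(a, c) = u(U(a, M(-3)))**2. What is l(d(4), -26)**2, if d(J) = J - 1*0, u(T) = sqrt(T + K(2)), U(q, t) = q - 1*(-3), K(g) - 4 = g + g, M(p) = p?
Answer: 225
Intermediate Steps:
K(g) = 4 + 2*g (K(g) = 4 + (g + g) = 4 + 2*g)
U(q, t) = 3 + q (U(q, t) = q + 3 = 3 + q)
u(T) = sqrt(8 + T) (u(T) = sqrt(T + (4 + 2*2)) = sqrt(T + (4 + 4)) = sqrt(T + 8) = sqrt(8 + T))
d(J) = J (d(J) = J + 0 = J)
l(a, c) = 11 + a (l(a, c) = (sqrt(8 + (3 + a)))**2 = (sqrt(11 + a))**2 = 11 + a)
l(d(4), -26)**2 = (11 + 4)**2 = 15**2 = 225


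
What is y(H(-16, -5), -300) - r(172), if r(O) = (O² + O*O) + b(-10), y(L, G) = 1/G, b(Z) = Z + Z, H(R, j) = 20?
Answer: -17744401/300 ≈ -59148.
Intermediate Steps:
b(Z) = 2*Z
r(O) = -20 + 2*O² (r(O) = (O² + O*O) + 2*(-10) = (O² + O²) - 20 = 2*O² - 20 = -20 + 2*O²)
y(H(-16, -5), -300) - r(172) = 1/(-300) - (-20 + 2*172²) = -1/300 - (-20 + 2*29584) = -1/300 - (-20 + 59168) = -1/300 - 1*59148 = -1/300 - 59148 = -17744401/300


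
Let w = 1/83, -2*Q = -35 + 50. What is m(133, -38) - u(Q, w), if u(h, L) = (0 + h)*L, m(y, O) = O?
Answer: -6293/166 ≈ -37.910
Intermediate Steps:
Q = -15/2 (Q = -(-35 + 50)/2 = -½*15 = -15/2 ≈ -7.5000)
w = 1/83 ≈ 0.012048
u(h, L) = L*h (u(h, L) = h*L = L*h)
m(133, -38) - u(Q, w) = -38 - (-15)/(83*2) = -38 - 1*(-15/166) = -38 + 15/166 = -6293/166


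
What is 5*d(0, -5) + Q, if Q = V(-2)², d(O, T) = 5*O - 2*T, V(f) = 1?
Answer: 51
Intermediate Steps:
d(O, T) = -2*T + 5*O
Q = 1 (Q = 1² = 1)
5*d(0, -5) + Q = 5*(-2*(-5) + 5*0) + 1 = 5*(10 + 0) + 1 = 5*10 + 1 = 50 + 1 = 51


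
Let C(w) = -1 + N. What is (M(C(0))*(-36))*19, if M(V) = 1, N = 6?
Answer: -684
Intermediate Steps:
C(w) = 5 (C(w) = -1 + 6 = 5)
(M(C(0))*(-36))*19 = (1*(-36))*19 = -36*19 = -684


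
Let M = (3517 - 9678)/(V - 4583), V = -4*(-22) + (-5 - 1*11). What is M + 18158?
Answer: 81916899/4511 ≈ 18159.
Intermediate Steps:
V = 72 (V = 88 + (-5 - 11) = 88 - 16 = 72)
M = 6161/4511 (M = (3517 - 9678)/(72 - 4583) = -6161/(-4511) = -6161*(-1/4511) = 6161/4511 ≈ 1.3658)
M + 18158 = 6161/4511 + 18158 = 81916899/4511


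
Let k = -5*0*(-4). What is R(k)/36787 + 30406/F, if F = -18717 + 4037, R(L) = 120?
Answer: -558391961/270016580 ≈ -2.0680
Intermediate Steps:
k = 0 (k = 0*(-4) = 0)
F = -14680
R(k)/36787 + 30406/F = 120/36787 + 30406/(-14680) = 120*(1/36787) + 30406*(-1/14680) = 120/36787 - 15203/7340 = -558391961/270016580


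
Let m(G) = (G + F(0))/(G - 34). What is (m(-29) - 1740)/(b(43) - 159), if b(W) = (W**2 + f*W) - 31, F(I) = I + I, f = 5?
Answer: -109591/118062 ≈ -0.92825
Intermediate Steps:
F(I) = 2*I
b(W) = -31 + W**2 + 5*W (b(W) = (W**2 + 5*W) - 31 = -31 + W**2 + 5*W)
m(G) = G/(-34 + G) (m(G) = (G + 2*0)/(G - 34) = (G + 0)/(-34 + G) = G/(-34 + G))
(m(-29) - 1740)/(b(43) - 159) = (-29/(-34 - 29) - 1740)/((-31 + 43**2 + 5*43) - 159) = (-29/(-63) - 1740)/((-31 + 1849 + 215) - 159) = (-29*(-1/63) - 1740)/(2033 - 159) = (29/63 - 1740)/1874 = -109591/63*1/1874 = -109591/118062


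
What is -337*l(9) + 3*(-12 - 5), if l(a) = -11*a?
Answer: 33312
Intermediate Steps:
-337*l(9) + 3*(-12 - 5) = -(-3707)*9 + 3*(-12 - 5) = -337*(-99) + 3*(-17) = 33363 - 51 = 33312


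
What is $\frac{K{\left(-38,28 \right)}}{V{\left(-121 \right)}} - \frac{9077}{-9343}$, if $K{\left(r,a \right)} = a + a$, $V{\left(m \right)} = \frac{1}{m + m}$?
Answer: $- \frac{126607259}{9343} \approx -13551.0$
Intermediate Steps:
$V{\left(m \right)} = \frac{1}{2 m}$
$K{\left(r,a \right)} = 2 a$
$\frac{K{\left(-38,28 \right)}}{V{\left(-121 \right)}} - \frac{9077}{-9343} = \frac{2 \cdot 28}{\frac{1}{2} \frac{1}{-121}} - \frac{9077}{-9343} = \frac{56}{\frac{1}{2} \left(- \frac{1}{121}\right)} - - \frac{9077}{9343} = \frac{56}{- \frac{1}{242}} + \frac{9077}{9343} = 56 \left(-242\right) + \frac{9077}{9343} = -13552 + \frac{9077}{9343} = - \frac{126607259}{9343}$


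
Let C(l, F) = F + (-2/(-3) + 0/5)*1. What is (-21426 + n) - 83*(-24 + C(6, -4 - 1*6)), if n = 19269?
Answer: 1829/3 ≈ 609.67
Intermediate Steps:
C(l, F) = ⅔ + F (C(l, F) = F + (-2*(-⅓) + 0*(⅕))*1 = F + (⅔ + 0)*1 = F + (⅔)*1 = F + ⅔ = ⅔ + F)
(-21426 + n) - 83*(-24 + C(6, -4 - 1*6)) = (-21426 + 19269) - 83*(-24 + (⅔ + (-4 - 1*6))) = -2157 - 83*(-24 + (⅔ + (-4 - 6))) = -2157 - 83*(-24 + (⅔ - 10)) = -2157 - 83*(-24 - 28/3) = -2157 - 83*(-100/3) = -2157 + 8300/3 = 1829/3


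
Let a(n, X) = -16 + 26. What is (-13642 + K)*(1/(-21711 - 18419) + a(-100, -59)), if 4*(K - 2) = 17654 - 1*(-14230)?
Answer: -2274964031/40130 ≈ -56690.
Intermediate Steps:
a(n, X) = 10
K = 7973 (K = 2 + (17654 - 1*(-14230))/4 = 2 + (17654 + 14230)/4 = 2 + (1/4)*31884 = 2 + 7971 = 7973)
(-13642 + K)*(1/(-21711 - 18419) + a(-100, -59)) = (-13642 + 7973)*(1/(-21711 - 18419) + 10) = -5669*(1/(-40130) + 10) = -5669*(-1/40130 + 10) = -5669*401299/40130 = -2274964031/40130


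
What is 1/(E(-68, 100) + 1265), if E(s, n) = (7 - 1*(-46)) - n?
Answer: 1/1218 ≈ 0.00082102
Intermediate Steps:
E(s, n) = 53 - n (E(s, n) = (7 + 46) - n = 53 - n)
1/(E(-68, 100) + 1265) = 1/((53 - 1*100) + 1265) = 1/((53 - 100) + 1265) = 1/(-47 + 1265) = 1/1218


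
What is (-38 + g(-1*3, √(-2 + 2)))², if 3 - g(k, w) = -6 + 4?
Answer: 1089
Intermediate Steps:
g(k, w) = 5 (g(k, w) = 3 - (-6 + 4) = 3 - 1*(-2) = 3 + 2 = 5)
(-38 + g(-1*3, √(-2 + 2)))² = (-38 + 5)² = (-33)² = 1089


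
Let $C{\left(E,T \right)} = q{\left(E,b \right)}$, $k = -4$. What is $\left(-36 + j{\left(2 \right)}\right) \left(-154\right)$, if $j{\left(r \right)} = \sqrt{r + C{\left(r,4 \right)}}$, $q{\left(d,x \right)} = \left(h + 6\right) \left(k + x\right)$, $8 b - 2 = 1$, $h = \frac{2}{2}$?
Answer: $5544 - \frac{77 i \sqrt{374}}{2} \approx 5544.0 - 744.55 i$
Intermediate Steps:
$h = 1$ ($h = 2 \cdot \frac{1}{2} = 1$)
$b = \frac{3}{8}$ ($b = \frac{1}{4} + \frac{1}{8} \cdot 1 = \frac{1}{4} + \frac{1}{8} = \frac{3}{8} \approx 0.375$)
$q{\left(d,x \right)} = -28 + 7 x$ ($q{\left(d,x \right)} = \left(1 + 6\right) \left(-4 + x\right) = 7 \left(-4 + x\right) = -28 + 7 x$)
$C{\left(E,T \right)} = - \frac{203}{8}$ ($C{\left(E,T \right)} = -28 + 7 \cdot \frac{3}{8} = -28 + \frac{21}{8} = - \frac{203}{8}$)
$j{\left(r \right)} = \sqrt{- \frac{203}{8} + r}$ ($j{\left(r \right)} = \sqrt{r - \frac{203}{8}} = \sqrt{- \frac{203}{8} + r}$)
$\left(-36 + j{\left(2 \right)}\right) \left(-154\right) = \left(-36 + \frac{\sqrt{-406 + 16 \cdot 2}}{4}\right) \left(-154\right) = \left(-36 + \frac{\sqrt{-406 + 32}}{4}\right) \left(-154\right) = \left(-36 + \frac{\sqrt{-374}}{4}\right) \left(-154\right) = \left(-36 + \frac{i \sqrt{374}}{4}\right) \left(-154\right) = 5544 - \frac{77 i \sqrt{374}}{2}$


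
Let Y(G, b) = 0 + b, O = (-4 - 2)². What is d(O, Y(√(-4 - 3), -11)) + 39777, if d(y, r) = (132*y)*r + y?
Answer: -12459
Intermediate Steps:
O = 36 (O = (-6)² = 36)
Y(G, b) = b
d(y, r) = y + 132*r*y (d(y, r) = 132*r*y + y = y + 132*r*y)
d(O, Y(√(-4 - 3), -11)) + 39777 = 36*(1 + 132*(-11)) + 39777 = 36*(1 - 1452) + 39777 = 36*(-1451) + 39777 = -52236 + 39777 = -12459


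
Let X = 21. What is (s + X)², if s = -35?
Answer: 196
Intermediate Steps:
(s + X)² = (-35 + 21)² = (-14)² = 196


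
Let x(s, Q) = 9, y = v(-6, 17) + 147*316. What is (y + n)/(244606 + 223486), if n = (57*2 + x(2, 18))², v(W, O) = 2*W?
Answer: 61569/468092 ≈ 0.13153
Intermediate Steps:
y = 46440 (y = 2*(-6) + 147*316 = -12 + 46452 = 46440)
n = 15129 (n = (57*2 + 9)² = (114 + 9)² = 123² = 15129)
(y + n)/(244606 + 223486) = (46440 + 15129)/(244606 + 223486) = 61569/468092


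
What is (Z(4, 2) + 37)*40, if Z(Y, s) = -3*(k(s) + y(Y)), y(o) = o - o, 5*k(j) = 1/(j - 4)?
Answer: 1492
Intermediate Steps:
k(j) = 1/(5*(-4 + j)) (k(j) = 1/(5*(j - 4)) = 1/(5*(-4 + j)))
y(o) = 0
Z(Y, s) = -3/(5*(-4 + s)) (Z(Y, s) = -3*(1/(5*(-4 + s)) + 0) = -3/(5*(-4 + s)))
(Z(4, 2) + 37)*40 = (-3/(-20 + 5*2) + 37)*40 = (-3/(-20 + 10) + 37)*40 = (-3/(-10) + 37)*40 = (-3*(-1/10) + 37)*40 = (3/10 + 37)*40 = (373/10)*40 = 1492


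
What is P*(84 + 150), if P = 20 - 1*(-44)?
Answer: 14976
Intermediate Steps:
P = 64 (P = 20 + 44 = 64)
P*(84 + 150) = 64*(84 + 150) = 64*234 = 14976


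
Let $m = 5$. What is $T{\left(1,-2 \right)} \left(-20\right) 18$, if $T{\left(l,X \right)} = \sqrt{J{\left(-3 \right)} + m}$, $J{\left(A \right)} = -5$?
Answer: $0$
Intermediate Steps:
$T{\left(l,X \right)} = 0$ ($T{\left(l,X \right)} = \sqrt{-5 + 5} = \sqrt{0} = 0$)
$T{\left(1,-2 \right)} \left(-20\right) 18 = 0 \left(-20\right) 18 = 0 \cdot 18 = 0$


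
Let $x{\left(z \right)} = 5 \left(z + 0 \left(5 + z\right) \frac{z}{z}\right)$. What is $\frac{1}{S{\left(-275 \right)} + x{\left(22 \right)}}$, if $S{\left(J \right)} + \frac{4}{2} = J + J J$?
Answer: $\frac{1}{75458} \approx 1.3252 \cdot 10^{-5}$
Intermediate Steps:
$x{\left(z \right)} = 5 z$ ($x{\left(z \right)} = 5 \left(z + 0 \cdot 1\right) = 5 \left(z + 0\right) = 5 z$)
$S{\left(J \right)} = -2 + J + J^{2}$ ($S{\left(J \right)} = -2 + \left(J + J J\right) = -2 + \left(J + J^{2}\right) = -2 + J + J^{2}$)
$\frac{1}{S{\left(-275 \right)} + x{\left(22 \right)}} = \frac{1}{\left(-2 - 275 + \left(-275\right)^{2}\right) + 5 \cdot 22} = \frac{1}{\left(-2 - 275 + 75625\right) + 110} = \frac{1}{75348 + 110} = \frac{1}{75458}$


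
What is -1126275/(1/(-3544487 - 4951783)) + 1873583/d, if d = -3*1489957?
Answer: 42772805710687868167/4469871 ≈ 9.5691e+12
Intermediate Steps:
d = -4469871
-1126275/(1/(-3544487 - 4951783)) + 1873583/d = -1126275/(1/(-3544487 - 4951783)) + 1873583/(-4469871) = -1126275/(1/(-8496270)) + 1873583*(-1/4469871) = -1126275/(-1/8496270) - 1873583/4469871 = -1126275*(-8496270) - 1873583/4469871 = 9569136494250 - 1873583/4469871 = 42772805710687868167/4469871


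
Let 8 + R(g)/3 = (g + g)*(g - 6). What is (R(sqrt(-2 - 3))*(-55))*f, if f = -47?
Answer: -139590 - 93060*I*sqrt(5) ≈ -1.3959e+5 - 2.0809e+5*I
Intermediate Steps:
R(g) = -24 + 6*g*(-6 + g) (R(g) = -24 + 3*((g + g)*(g - 6)) = -24 + 3*((2*g)*(-6 + g)) = -24 + 3*(2*g*(-6 + g)) = -24 + 6*g*(-6 + g))
(R(sqrt(-2 - 3))*(-55))*f = ((-24 - 36*sqrt(-2 - 3) + 6*(sqrt(-2 - 3))**2)*(-55))*(-47) = ((-24 - 36*I*sqrt(5) + 6*(sqrt(-5))**2)*(-55))*(-47) = ((-24 - 36*I*sqrt(5) + 6*(I*sqrt(5))**2)*(-55))*(-47) = ((-24 - 36*I*sqrt(5) + 6*(-5))*(-55))*(-47) = ((-24 - 36*I*sqrt(5) - 30)*(-55))*(-47) = ((-54 - 36*I*sqrt(5))*(-55))*(-47) = (2970 + 1980*I*sqrt(5))*(-47) = -139590 - 93060*I*sqrt(5)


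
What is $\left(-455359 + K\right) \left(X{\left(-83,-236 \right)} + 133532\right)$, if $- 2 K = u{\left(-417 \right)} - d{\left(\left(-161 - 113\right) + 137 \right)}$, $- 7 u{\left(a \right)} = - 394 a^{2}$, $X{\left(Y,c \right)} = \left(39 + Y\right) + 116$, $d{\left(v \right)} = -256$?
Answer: $- \frac{5002740589368}{7} \approx -7.1468 \cdot 10^{11}$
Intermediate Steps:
$X{\left(Y,c \right)} = 155 + Y$
$u{\left(a \right)} = \frac{394 a^{2}}{7}$ ($u{\left(a \right)} = - \frac{\left(-394\right) a^{2}}{7} = \frac{394 a^{2}}{7}$)
$K = - \frac{34257029}{7}$ ($K = - \frac{\frac{394 \left(-417\right)^{2}}{7} - -256}{2} = - \frac{\frac{394}{7} \cdot 173889 + 256}{2} = - \frac{\frac{68512266}{7} + 256}{2} = \left(- \frac{1}{2}\right) \frac{68514058}{7} = - \frac{34257029}{7} \approx -4.8939 \cdot 10^{6}$)
$\left(-455359 + K\right) \left(X{\left(-83,-236 \right)} + 133532\right) = \left(-455359 - \frac{34257029}{7}\right) \left(\left(155 - 83\right) + 133532\right) = - \frac{37444542 \left(72 + 133532\right)}{7} = \left(- \frac{37444542}{7}\right) 133604 = - \frac{5002740589368}{7}$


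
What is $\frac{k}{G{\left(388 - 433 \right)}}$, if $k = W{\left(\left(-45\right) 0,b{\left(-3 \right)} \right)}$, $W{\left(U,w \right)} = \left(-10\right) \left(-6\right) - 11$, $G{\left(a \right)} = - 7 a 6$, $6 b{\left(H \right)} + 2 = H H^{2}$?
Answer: $\frac{7}{270} \approx 0.025926$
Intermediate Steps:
$b{\left(H \right)} = - \frac{1}{3} + \frac{H^{3}}{6}$ ($b{\left(H \right)} = - \frac{1}{3} + \frac{H H^{2}}{6} = - \frac{1}{3} + \frac{H^{3}}{6}$)
$G{\left(a \right)} = - 42 a$
$W{\left(U,w \right)} = 49$ ($W{\left(U,w \right)} = 60 - 11 = 49$)
$k = 49$
$\frac{k}{G{\left(388 - 433 \right)}} = \frac{49}{\left(-42\right) \left(388 - 433\right)} = \frac{49}{\left(-42\right) \left(-45\right)} = \frac{49}{1890} = 49 \cdot \frac{1}{1890} = \frac{7}{270}$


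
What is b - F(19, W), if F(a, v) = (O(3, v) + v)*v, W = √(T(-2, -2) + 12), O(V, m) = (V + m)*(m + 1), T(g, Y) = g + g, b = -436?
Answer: -476 - 22*√2 ≈ -507.11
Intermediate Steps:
T(g, Y) = 2*g
O(V, m) = (1 + m)*(V + m) (O(V, m) = (V + m)*(1 + m) = (1 + m)*(V + m))
W = 2*√2 (W = √(2*(-2) + 12) = √(-4 + 12) = √8 = 2*√2 ≈ 2.8284)
F(a, v) = v*(3 + v² + 5*v) (F(a, v) = ((3 + v + v² + 3*v) + v)*v = ((3 + v² + 4*v) + v)*v = (3 + v² + 5*v)*v = v*(3 + v² + 5*v))
b - F(19, W) = -436 - 2*√2*(3 + (2*√2)² + 5*(2*√2)) = -436 - 2*√2*(3 + 8 + 10*√2) = -436 - 2*√2*(11 + 10*√2)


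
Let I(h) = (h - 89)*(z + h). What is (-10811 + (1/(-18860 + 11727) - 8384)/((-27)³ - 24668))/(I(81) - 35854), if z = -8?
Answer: 570010247640/1921228062859 ≈ 0.29669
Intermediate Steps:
I(h) = (-89 + h)*(-8 + h) (I(h) = (h - 89)*(-8 + h) = (-89 + h)*(-8 + h))
(-10811 + (1/(-18860 + 11727) - 8384)/((-27)³ - 24668))/(I(81) - 35854) = (-10811 + (1/(-18860 + 11727) - 8384)/((-27)³ - 24668))/((712 + 81² - 97*81) - 35854) = (-10811 + (1/(-7133) - 8384)/(-19683 - 24668))/((712 + 6561 - 7857) - 35854) = (-10811 + (-1/7133 - 8384)/(-44351))/(-584 - 35854) = (-10811 - 59803073/7133*(-1/44351))/(-36438) = (-10811 + 59803073/316355683)*(-1/36438) = -3420061485840/316355683*(-1/36438) = 570010247640/1921228062859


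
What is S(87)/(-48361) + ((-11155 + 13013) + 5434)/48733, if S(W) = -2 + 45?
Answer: 350552893/2356776613 ≈ 0.14874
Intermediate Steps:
S(W) = 43
S(87)/(-48361) + ((-11155 + 13013) + 5434)/48733 = 43/(-48361) + ((-11155 + 13013) + 5434)/48733 = 43*(-1/48361) + (1858 + 5434)*(1/48733) = -43/48361 + 7292*(1/48733) = -43/48361 + 7292/48733 = 350552893/2356776613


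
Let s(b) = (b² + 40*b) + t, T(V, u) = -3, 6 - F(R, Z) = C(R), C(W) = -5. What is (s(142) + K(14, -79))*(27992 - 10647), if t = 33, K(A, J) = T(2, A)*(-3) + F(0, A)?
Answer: 449183465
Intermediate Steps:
F(R, Z) = 11 (F(R, Z) = 6 - 1*(-5) = 6 + 5 = 11)
K(A, J) = 20 (K(A, J) = -3*(-3) + 11 = 9 + 11 = 20)
s(b) = 33 + b² + 40*b (s(b) = (b² + 40*b) + 33 = 33 + b² + 40*b)
(s(142) + K(14, -79))*(27992 - 10647) = ((33 + 142² + 40*142) + 20)*(27992 - 10647) = ((33 + 20164 + 5680) + 20)*17345 = (25877 + 20)*17345 = 25897*17345 = 449183465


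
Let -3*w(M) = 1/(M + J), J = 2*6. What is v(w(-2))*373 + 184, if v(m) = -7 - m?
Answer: -72437/30 ≈ -2414.6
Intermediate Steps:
J = 12
w(M) = -1/(3*(12 + M)) (w(M) = -1/(3*(M + 12)) = -1/(3*(12 + M)))
v(w(-2))*373 + 184 = (-7 - (-1)/(36 + 3*(-2)))*373 + 184 = (-7 - (-1)/(36 - 6))*373 + 184 = (-7 - (-1)/30)*373 + 184 = (-7 - 1*(-1/30))*373 + 184 = (-7 + 1/30)*373 + 184 = -209/30*373 + 184 = -77957/30 + 184 = -72437/30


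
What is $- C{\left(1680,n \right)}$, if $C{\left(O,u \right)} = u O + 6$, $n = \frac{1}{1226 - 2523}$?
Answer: $- \frac{6102}{1297} \approx -4.7047$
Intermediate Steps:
$n = - \frac{1}{1297}$ ($n = \frac{1}{-1297} = - \frac{1}{1297} \approx -0.00077101$)
$C{\left(O,u \right)} = 6 + O u$ ($C{\left(O,u \right)} = O u + 6 = 6 + O u$)
$- C{\left(1680,n \right)} = - (6 + 1680 \left(- \frac{1}{1297}\right)) = - (6 - \frac{1680}{1297}) = \left(-1\right) \frac{6102}{1297} = - \frac{6102}{1297}$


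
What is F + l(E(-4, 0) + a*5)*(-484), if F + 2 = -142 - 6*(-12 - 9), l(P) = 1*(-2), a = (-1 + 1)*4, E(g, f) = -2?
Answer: 950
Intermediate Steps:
a = 0 (a = 0*4 = 0)
l(P) = -2
F = -18 (F = -2 + (-142 - 6*(-12 - 9)) = -2 + (-142 - 6*(-21)) = -2 + (-142 + 126) = -2 - 16 = -18)
F + l(E(-4, 0) + a*5)*(-484) = -18 - 2*(-484) = -18 + 968 = 950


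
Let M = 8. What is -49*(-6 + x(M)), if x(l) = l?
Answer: -98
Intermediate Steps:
-49*(-6 + x(M)) = -49*(-6 + 8) = -49*2 = -98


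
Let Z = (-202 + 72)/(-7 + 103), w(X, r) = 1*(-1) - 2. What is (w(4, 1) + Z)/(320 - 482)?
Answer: 209/7776 ≈ 0.026878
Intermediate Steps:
w(X, r) = -3 (w(X, r) = -1 - 2 = -3)
Z = -65/48 (Z = -130/96 = -130*1/96 = -65/48 ≈ -1.3542)
(w(4, 1) + Z)/(320 - 482) = (-3 - 65/48)/(320 - 482) = -209/48/(-162) = -209/48*(-1/162) = 209/7776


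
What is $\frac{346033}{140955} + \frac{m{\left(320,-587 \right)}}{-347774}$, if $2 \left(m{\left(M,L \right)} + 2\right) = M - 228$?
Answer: $\frac{60167539261}{24510242085} \approx 2.4548$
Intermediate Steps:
$m{\left(M,L \right)} = -116 + \frac{M}{2}$ ($m{\left(M,L \right)} = -2 + \frac{M - 228}{2} = -2 + \frac{-228 + M}{2} = -2 + \left(-114 + \frac{M}{2}\right) = -116 + \frac{M}{2}$)
$\frac{346033}{140955} + \frac{m{\left(320,-587 \right)}}{-347774} = \frac{346033}{140955} + \frac{-116 + \frac{1}{2} \cdot 320}{-347774} = 346033 \cdot \frac{1}{140955} + \left(-116 + 160\right) \left(- \frac{1}{347774}\right) = \frac{346033}{140955} + 44 \left(- \frac{1}{347774}\right) = \frac{346033}{140955} - \frac{22}{173887} = \frac{60167539261}{24510242085}$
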